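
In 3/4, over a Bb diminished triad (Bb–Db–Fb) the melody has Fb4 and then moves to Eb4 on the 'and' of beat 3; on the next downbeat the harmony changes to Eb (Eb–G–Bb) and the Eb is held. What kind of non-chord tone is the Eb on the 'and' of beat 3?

Anticipation.

The harmony at that moment is Bb diminished triad (Bb, Db, Fb); Eb4 is not a chord tone.
It is approached by step down from Fb4 and then sustained as the same pitch into the next harmony.
Arriving early and becoming a chord tone when the harmony changes — an anticipation.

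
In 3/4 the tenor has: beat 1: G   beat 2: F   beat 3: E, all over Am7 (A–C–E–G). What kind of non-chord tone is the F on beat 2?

The harmony at that moment is A minor seventh chord (A, C, E, G); F is not a chord tone.
It is approached by step down from G and left by step down to E.
Step in, step out in the same direction — a passing tone.

Passing tone.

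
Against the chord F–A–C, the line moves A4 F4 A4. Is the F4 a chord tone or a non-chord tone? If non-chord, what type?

Chord tone (the root of F major triad).

F major triad contains F, A, C; F is the root, so it is a chord tone.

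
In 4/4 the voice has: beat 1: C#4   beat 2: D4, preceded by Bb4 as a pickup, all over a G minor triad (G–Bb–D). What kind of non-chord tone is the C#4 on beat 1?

The harmony at that moment is G minor triad (G, Bb, D); C#4 is not a chord tone.
It is approached by leap down from Bb4 and left by step up to D4.
Leap in, step out, metrically accented — an appoggiatura.

Appoggiatura.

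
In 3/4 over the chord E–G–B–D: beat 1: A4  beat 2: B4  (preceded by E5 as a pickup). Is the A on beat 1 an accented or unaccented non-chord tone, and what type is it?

Accented appoggiatura.

The harmony at that moment is E minor seventh chord (E, G, B, D); A4 is not a chord tone.
It is approached by leap down from E5 and left by step up to B4.
Leap in, step out — an appoggiatura.
It falls on the downbeat, so it is accented.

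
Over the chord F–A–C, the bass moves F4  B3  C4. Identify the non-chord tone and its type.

The harmony at that moment is F major triad (F, A, C); B3 is not a chord tone.
It is approached by leap down from F4 and left by step up to C4.
Leap in, step out — an appoggiatura.

B3 is an appoggiatura.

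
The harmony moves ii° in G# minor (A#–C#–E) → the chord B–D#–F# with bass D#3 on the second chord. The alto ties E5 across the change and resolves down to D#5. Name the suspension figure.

9–8 suspension.

At the second chord the bass is D#3. The suspended E5 lies a ninth above the bass; after resolving down by step to D#5, the interval above the bass becomes an octave.
Suspension figures are named by those two intervals: 9–8.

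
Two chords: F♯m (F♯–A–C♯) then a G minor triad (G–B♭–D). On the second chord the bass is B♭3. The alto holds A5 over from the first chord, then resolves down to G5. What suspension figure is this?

7–6 suspension.

At the second chord the bass is B♭3. The suspended A5 lies a seventh above the bass; after resolving down by step to G5, the interval above the bass becomes a sixth.
Suspension figures are named by those two intervals: 7–6.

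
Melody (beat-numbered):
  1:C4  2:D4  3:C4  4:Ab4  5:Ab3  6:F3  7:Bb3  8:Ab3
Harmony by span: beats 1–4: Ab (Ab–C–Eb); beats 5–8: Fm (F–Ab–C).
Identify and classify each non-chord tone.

The harmony at that moment is Ab major triad (Ab, C, Eb); D4 is not a chord tone.
It is approached by step up from C4 and left by step down to C4.
Step away and step back to the same note — a neighbor tone (upper neighbor).
The harmony at that moment is F minor triad (F, Ab, C); Bb3 is not a chord tone.
It is approached by leap up from F3 and left by step down to Ab3.
Leap in, step out — an appoggiatura.

D4 (beat 2) — neighbor tone; Bb3 (beat 7) — appoggiatura.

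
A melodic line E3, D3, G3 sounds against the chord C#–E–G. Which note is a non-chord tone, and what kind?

The harmony at that moment is C# diminished triad (C#, E, G); D3 is not a chord tone.
It is approached by step down from E3 and left by leap up to G3.
Step in, leap out — an escape tone.

D3 is an escape tone.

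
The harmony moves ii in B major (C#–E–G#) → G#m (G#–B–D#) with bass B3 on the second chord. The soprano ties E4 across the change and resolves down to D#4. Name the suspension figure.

At the second chord the bass is B3. The suspended E4 lies a fourth above the bass; after resolving down by step to D#4, the interval above the bass becomes a third.
Suspension figures are named by those two intervals: 4–3.

4–3 suspension.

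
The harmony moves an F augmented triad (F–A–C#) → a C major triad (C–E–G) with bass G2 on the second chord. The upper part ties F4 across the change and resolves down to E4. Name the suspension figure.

At the second chord the bass is G2. The suspended F4 lies a seventh above the bass; after resolving down by step to E4, the interval above the bass becomes a sixth.
Suspension figures are named by those two intervals: 7–6.

7–6 suspension.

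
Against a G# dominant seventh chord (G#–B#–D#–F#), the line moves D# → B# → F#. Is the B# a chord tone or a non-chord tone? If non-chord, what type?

G# dominant seventh chord contains G#, B#, D#, F#; B# is the third, so it is a chord tone.

Chord tone (the third of G# dominant seventh chord).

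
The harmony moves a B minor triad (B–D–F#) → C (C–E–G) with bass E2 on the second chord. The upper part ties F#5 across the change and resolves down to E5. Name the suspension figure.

9–8 suspension.

At the second chord the bass is E2. The suspended F#5 lies a ninth above the bass; after resolving down by step to E5, the interval above the bass becomes an octave.
Suspension figures are named by those two intervals: 9–8.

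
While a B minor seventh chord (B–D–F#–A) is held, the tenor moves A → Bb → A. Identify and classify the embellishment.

The harmony at that moment is B minor seventh chord (B, D, F#, A); Bb is not a chord tone.
It is approached by step up from A and left by step down to A.
Step away and step back to the same note — a neighbor tone (upper neighbor).

Bb is a neighbor tone.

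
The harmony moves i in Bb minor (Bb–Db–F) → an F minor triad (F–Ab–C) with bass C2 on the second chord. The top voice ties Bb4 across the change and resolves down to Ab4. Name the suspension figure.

7–6 suspension.

At the second chord the bass is C2. The suspended Bb4 lies a seventh above the bass; after resolving down by step to Ab4, the interval above the bass becomes a sixth.
Suspension figures are named by those two intervals: 7–6.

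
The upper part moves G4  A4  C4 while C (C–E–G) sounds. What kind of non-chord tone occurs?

A4 is an escape tone.

The harmony at that moment is C major triad (C, E, G); A4 is not a chord tone.
It is approached by step up from G4 and left by leap down to C4.
Step in, leap out — an escape tone.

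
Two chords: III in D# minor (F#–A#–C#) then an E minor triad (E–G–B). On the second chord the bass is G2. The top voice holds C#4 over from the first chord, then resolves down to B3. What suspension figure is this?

4–3 suspension.

At the second chord the bass is G2. The suspended C#4 lies a fourth above the bass; after resolving down by step to B3, the interval above the bass becomes a third.
Suspension figures are named by those two intervals: 4–3.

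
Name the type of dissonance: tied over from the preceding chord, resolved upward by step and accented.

Retardation.

Approach: by preparation — the pitch is first a chord tone, then held (tied or repeated) while the harmony changes under it. Departure: up by step. Metric position: strong.
A prepared dissonance that resolves upward by step — a retardation. (The same figure resolving downward would be a suspension.)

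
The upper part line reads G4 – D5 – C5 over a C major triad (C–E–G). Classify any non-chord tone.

The harmony at that moment is C major triad (C, E, G); D5 is not a chord tone.
It is approached by leap up from G4 and left by step down to C5.
Leap in, step out — an appoggiatura.

D5 is an appoggiatura.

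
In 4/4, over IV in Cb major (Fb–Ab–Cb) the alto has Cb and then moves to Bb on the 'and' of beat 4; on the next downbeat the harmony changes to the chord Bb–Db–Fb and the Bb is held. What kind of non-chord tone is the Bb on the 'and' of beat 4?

The harmony at that moment is Fb major triad (Fb, Ab, Cb); Bb is not a chord tone.
It is approached by step down from Cb and then sustained as the same pitch into the next harmony.
Arriving early and becoming a chord tone when the harmony changes — an anticipation.

Anticipation.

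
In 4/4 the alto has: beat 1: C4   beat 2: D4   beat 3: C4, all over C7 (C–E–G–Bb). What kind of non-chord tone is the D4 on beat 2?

The harmony at that moment is C dominant seventh chord (C, E, G, Bb); D4 is not a chord tone.
It is approached by step up from C4 and left by step down to C4.
Step away and step back to the same note — a neighbor tone (upper neighbor).

Upper neighbor tone.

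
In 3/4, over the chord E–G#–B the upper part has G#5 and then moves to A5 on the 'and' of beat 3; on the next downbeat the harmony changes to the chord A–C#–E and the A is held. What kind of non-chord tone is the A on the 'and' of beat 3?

Anticipation.

The harmony at that moment is E major triad (E, G#, B); A5 is not a chord tone.
It is approached by step up from G#5 and then sustained as the same pitch into the next harmony.
Arriving early and becoming a chord tone when the harmony changes — an anticipation.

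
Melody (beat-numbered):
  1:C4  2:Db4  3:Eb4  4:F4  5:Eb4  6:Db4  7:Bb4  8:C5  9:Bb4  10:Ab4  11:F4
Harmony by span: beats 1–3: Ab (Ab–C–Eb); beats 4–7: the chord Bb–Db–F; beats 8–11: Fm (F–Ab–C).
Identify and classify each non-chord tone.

Db4 (beat 2) — passing tone; Eb4 (beat 5) — passing tone; Bb4 (beat 9) — passing tone.

The harmony at that moment is Ab major triad (Ab, C, Eb); Db4 is not a chord tone.
It is approached by step up from C4 and left by step up to Eb4.
Step in, step out in the same direction — a passing tone.
The harmony at that moment is Bb minor triad (Bb, Db, F); Eb4 is not a chord tone.
It is approached by step down from F4 and left by step down to Db4.
Step in, step out in the same direction — a passing tone.
The harmony at that moment is F minor triad (F, Ab, C); Bb4 is not a chord tone.
It is approached by step down from C5 and left by step down to Ab4.
Step in, step out in the same direction — a passing tone.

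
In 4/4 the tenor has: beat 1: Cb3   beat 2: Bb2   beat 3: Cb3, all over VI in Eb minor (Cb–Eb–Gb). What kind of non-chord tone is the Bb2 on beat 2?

Lower neighbor tone.

The harmony at that moment is Cb major triad (Cb, Eb, Gb); Bb2 is not a chord tone.
It is approached by step down from Cb3 and left by step up to Cb3.
Step away and step back to the same note — a neighbor tone (lower neighbor).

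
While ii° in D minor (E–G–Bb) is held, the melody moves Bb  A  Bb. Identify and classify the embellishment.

A is a neighbor tone.

The harmony at that moment is E diminished triad (E, G, Bb); A is not a chord tone.
It is approached by step down from Bb and left by step up to Bb.
Step away and step back to the same note — a neighbor tone (lower neighbor).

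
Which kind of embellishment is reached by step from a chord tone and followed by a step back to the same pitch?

Approach: by step. Departure: by step in the opposite direction, back to the starting pitch.
Stepwise on both sides but reversing to return to the same chord tone — a neighbor tone. (Had it continued onward in the same direction it would be a passing tone instead.)

Neighbor tone.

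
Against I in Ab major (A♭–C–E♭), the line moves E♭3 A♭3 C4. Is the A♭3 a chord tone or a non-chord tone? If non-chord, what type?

Chord tone (the root of Ab major triad).

Ab major triad contains A♭, C, E♭; A♭ is the root, so it is a chord tone.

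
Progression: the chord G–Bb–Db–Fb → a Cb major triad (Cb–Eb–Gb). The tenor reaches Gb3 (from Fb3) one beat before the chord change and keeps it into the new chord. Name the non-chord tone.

Gb3 is an anticipation.

The harmony at that moment is G diminished seventh chord (G, Bb, Db, Fb); Gb3 is not a chord tone.
It is approached by step up from Fb3 and then sustained as the same pitch into the next harmony.
Arriving early and becoming a chord tone when the harmony changes — an anticipation.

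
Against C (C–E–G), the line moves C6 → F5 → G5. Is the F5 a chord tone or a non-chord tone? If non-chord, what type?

The harmony at that moment is C major triad (C, E, G); F5 is not a chord tone.
It is approached by leap down from C6 and left by step up to G5.
Leap in, step out — an appoggiatura.

Non-chord tone — an appoggiatura.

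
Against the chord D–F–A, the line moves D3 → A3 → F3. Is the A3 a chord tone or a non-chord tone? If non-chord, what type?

D minor triad contains D, F, A; A is the fifth, so it is a chord tone.

Chord tone (the fifth of D minor triad).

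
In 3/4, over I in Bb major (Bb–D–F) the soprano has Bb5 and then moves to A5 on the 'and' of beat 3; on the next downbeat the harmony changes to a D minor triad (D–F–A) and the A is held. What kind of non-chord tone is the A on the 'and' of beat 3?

The harmony at that moment is Bb major triad (Bb, D, F); A5 is not a chord tone.
It is approached by step down from Bb5 and then sustained as the same pitch into the next harmony.
Arriving early and becoming a chord tone when the harmony changes — an anticipation.

Anticipation.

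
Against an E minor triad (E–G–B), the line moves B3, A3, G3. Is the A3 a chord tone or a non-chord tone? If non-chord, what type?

Non-chord tone — a passing tone.

The harmony at that moment is E minor triad (E, G, B); A3 is not a chord tone.
It is approached by step down from B3 and left by step down to G3.
Step in, step out in the same direction — a passing tone.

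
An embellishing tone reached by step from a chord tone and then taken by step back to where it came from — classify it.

Approach: by step. Departure: by step in the opposite direction, back to the starting pitch.
Stepwise on both sides but reversing to return to the same chord tone — a neighbor tone. (Had it continued onward in the same direction it would be a passing tone instead.)

Neighbor tone.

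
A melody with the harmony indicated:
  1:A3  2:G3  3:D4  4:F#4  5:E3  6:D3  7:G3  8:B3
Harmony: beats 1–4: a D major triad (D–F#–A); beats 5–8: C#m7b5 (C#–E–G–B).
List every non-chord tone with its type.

G3 (beat 2) — escape tone; D3 (beat 6) — escape tone.

The harmony at that moment is D major triad (D, F#, A); G3 is not a chord tone.
It is approached by step down from A3 and left by leap up to D4.
Step in, leap out — an escape tone.
The harmony at that moment is C# half-diminished seventh chord (C#, E, G, B); D3 is not a chord tone.
It is approached by step down from E3 and left by leap up to G3.
Step in, leap out — an escape tone.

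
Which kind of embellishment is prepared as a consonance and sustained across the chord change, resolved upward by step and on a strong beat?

Approach: by preparation — the pitch is first a chord tone, then held (tied or repeated) while the harmony changes under it. Departure: up by step. Metric position: strong.
A prepared dissonance that resolves upward by step — a retardation. (The same figure resolving downward would be a suspension.)

Retardation.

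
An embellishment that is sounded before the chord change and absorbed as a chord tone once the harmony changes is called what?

Approach: ahead of the chord change (typically by step), so it is dissonant against the current harmony. Departure: none — the same pitch is restated or held and is a chord tone of the new harmony.
Dissonant first, consonant once the harmony catches up: the note simply arrives early — an anticipation. (The reverse timing, consonant first and dissonant after the change, would be a suspension or retardation.)

Anticipation.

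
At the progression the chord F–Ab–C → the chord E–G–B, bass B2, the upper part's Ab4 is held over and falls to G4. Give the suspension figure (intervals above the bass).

7–6 suspension.

At the second chord the bass is B2. The suspended Ab4 lies a seventh above the bass; after resolving down by step to G4, the interval above the bass becomes a sixth.
Suspension figures are named by those two intervals: 7–6.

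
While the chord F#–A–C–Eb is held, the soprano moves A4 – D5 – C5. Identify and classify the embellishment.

D5 is an appoggiatura.

The harmony at that moment is F# diminished seventh chord (F#, A, C, Eb); D5 is not a chord tone.
It is approached by leap up from A4 and left by step down to C5.
Leap in, step out — an appoggiatura.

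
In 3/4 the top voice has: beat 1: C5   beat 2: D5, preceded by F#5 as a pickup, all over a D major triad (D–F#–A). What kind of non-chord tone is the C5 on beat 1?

The harmony at that moment is D major triad (D, F#, A); C5 is not a chord tone.
It is approached by leap down from F#5 and left by step up to D5.
Leap in, step out, metrically accented — an appoggiatura.

Appoggiatura.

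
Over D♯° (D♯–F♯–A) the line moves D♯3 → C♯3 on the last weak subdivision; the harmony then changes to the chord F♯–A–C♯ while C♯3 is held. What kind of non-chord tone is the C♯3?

The harmony at that moment is D♯ diminished triad (D♯, F♯, A); C♯3 is not a chord tone.
It is approached by step down from D♯3 and then sustained as the same pitch into the next harmony.
Arriving early and becoming a chord tone when the harmony changes — an anticipation.

C♯3 is an anticipation.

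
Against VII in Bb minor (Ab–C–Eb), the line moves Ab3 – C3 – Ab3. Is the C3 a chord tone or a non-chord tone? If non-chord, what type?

Ab major triad contains Ab, C, Eb; C is the third, so it is a chord tone.

Chord tone (the third of Ab major triad).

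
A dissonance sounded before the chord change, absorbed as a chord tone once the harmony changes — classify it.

Approach: ahead of the chord change (typically by step), so it is dissonant against the current harmony. Departure: none — the same pitch is restated or held and is a chord tone of the new harmony.
Dissonant first, consonant once the harmony catches up: the note simply arrives early — an anticipation. (The reverse timing, consonant first and dissonant after the change, would be a suspension or retardation.)

Anticipation.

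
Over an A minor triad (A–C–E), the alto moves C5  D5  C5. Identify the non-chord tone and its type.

D5 is a neighbor tone.

The harmony at that moment is A minor triad (A, C, E); D5 is not a chord tone.
It is approached by step up from C5 and left by step down to C5.
Step away and step back to the same note — a neighbor tone (upper neighbor).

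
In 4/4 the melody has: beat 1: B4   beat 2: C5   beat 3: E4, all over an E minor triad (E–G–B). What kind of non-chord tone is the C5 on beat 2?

Escape tone.

The harmony at that moment is E minor triad (E, G, B); C5 is not a chord tone.
It is approached by step up from B4 and left by leap down to E4.
Step in, leap out, on a weak beat — an escape tone.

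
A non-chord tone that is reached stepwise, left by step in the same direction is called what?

Approach: by step. Departure: by step, continuing in the same direction.
Stepwise on both sides with no change of direction means the note fills in the space between two different chord tones — a passing tone. (Had it turned back to its starting note it would be a neighbor tone instead.)

Passing tone.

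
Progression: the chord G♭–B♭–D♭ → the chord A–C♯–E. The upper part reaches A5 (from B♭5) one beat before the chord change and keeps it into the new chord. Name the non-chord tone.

A5 is an anticipation.

The harmony at that moment is G♭ major triad (G♭, B♭, D♭); A5 is not a chord tone.
It is approached by step down from B♭5 and then sustained as the same pitch into the next harmony.
Arriving early and becoming a chord tone when the harmony changes — an anticipation.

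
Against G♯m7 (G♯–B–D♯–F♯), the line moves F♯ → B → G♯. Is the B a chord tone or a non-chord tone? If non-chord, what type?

G# minor seventh chord contains G♯, B, D♯, F♯; B is the third, so it is a chord tone.

Chord tone (the third of G# minor seventh chord).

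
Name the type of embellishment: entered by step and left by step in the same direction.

Approach: by step. Departure: by step, continuing in the same direction.
Stepwise on both sides with no change of direction means the note fills in the space between two different chord tones — a passing tone. (Had it turned back to its starting note it would be a neighbor tone instead.)

Passing tone.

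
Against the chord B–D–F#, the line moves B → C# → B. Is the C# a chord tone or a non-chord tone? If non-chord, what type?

The harmony at that moment is B minor triad (B, D, F#); C# is not a chord tone.
It is approached by step up from B and left by step down to B.
Step away and step back to the same note — a neighbor tone (upper neighbor).

Non-chord tone — a neighbor tone.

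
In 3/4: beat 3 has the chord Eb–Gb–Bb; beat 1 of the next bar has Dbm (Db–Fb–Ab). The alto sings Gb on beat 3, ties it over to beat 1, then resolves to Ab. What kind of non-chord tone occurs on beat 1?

The harmony at that moment is Db minor triad (Db, Fb, Ab); Gb is not a chord tone.
It is held over (the same pitch as the preceding Gb) and left by step up to Ab.
Held over from the previous chord and resolving up by step — a retardation.

Retardation.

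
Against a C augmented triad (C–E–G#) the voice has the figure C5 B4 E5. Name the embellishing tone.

B4 is an escape tone.

The harmony at that moment is C augmented triad (C, E, G#); B4 is not a chord tone.
It is approached by step down from C5 and left by leap up to E5.
Step in, leap out — an escape tone.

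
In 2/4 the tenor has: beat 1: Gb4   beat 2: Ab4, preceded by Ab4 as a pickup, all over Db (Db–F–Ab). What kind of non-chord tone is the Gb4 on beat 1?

The harmony at that moment is Db major triad (Db, F, Ab); Gb4 is not a chord tone.
It is approached by step down from Ab4 and left by step up to Ab4.
Step away and step back to the same note — a neighbor tone (lower neighbor).

Lower neighbor tone.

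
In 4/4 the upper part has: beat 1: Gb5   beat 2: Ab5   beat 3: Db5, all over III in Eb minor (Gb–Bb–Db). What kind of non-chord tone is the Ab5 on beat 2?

The harmony at that moment is Gb major triad (Gb, Bb, Db); Ab5 is not a chord tone.
It is approached by step up from Gb5 and left by leap down to Db5.
Step in, leap out, on a weak beat — an escape tone.

Escape tone.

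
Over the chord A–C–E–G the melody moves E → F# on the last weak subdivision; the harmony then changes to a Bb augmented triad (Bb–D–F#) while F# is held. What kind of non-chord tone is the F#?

The harmony at that moment is A minor seventh chord (A, C, E, G); F# is not a chord tone.
It is approached by step up from E and then sustained as the same pitch into the next harmony.
Arriving early and becoming a chord tone when the harmony changes — an anticipation.

F# is an anticipation.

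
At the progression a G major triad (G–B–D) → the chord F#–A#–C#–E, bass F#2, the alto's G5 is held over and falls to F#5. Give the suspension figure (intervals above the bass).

At the second chord the bass is F#2. The suspended G5 lies a ninth above the bass; after resolving down by step to F#5, the interval above the bass becomes an octave.
Suspension figures are named by those two intervals: 9–8.

9–8 suspension.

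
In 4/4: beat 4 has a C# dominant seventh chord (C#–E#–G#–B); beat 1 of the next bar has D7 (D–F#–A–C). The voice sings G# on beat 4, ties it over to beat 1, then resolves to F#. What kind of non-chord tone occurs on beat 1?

The harmony at that moment is D dominant seventh chord (D, F#, A, C); G# is not a chord tone.
It is held over (the same pitch as the preceding G#) and left by step down to F#.
Held over from the previous chord and resolving down by step — a suspension.

Suspension.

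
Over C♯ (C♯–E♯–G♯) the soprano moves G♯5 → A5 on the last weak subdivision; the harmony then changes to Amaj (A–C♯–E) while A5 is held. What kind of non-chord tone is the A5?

A5 is an anticipation.

The harmony at that moment is C♯ major triad (C♯, E♯, G♯); A5 is not a chord tone.
It is approached by step up from G♯5 and then sustained as the same pitch into the next harmony.
Arriving early and becoming a chord tone when the harmony changes — an anticipation.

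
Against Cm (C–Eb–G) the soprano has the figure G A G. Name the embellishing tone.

A is a neighbor tone.

The harmony at that moment is C minor triad (C, Eb, G); A is not a chord tone.
It is approached by step up from G and left by step down to G.
Step away and step back to the same note — a neighbor tone (upper neighbor).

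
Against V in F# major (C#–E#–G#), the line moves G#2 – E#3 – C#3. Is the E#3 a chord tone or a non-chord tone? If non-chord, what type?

C# major triad contains C#, E#, G#; E# is the third, so it is a chord tone.

Chord tone (the third of C# major triad).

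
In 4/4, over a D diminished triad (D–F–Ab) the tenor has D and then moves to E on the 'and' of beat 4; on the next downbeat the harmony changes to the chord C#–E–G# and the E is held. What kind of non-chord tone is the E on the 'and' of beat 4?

Anticipation.

The harmony at that moment is D diminished triad (D, F, Ab); E is not a chord tone.
It is approached by step up from D and then sustained as the same pitch into the next harmony.
Arriving early and becoming a chord tone when the harmony changes — an anticipation.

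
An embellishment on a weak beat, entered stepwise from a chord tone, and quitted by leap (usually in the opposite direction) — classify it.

Approach: by step. Departure: by leap. Metric position: weak.
Step in, leap out, from a weak position — an escape tone (échappée). (It is the mirror image of the appoggiatura, which leaps in and steps out on a strong beat.)

Escape tone.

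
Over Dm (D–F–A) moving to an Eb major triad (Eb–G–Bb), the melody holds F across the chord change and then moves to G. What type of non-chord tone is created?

The harmony at that moment is Eb major triad (Eb, G, Bb); F is not a chord tone.
It is held over (the same pitch as the preceding F) and left by step up to G.
Held over from the previous chord and resolving up by step — a retardation.

F is a retardation.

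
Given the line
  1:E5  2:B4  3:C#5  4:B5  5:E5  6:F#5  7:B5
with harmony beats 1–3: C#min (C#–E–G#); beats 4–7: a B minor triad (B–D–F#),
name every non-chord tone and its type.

The harmony at that moment is C# minor triad (C#, E, G#); B4 is not a chord tone.
It is approached by leap down from E5 and left by step up to C#5.
Leap in, step out — an appoggiatura.
The harmony at that moment is B minor triad (B, D, F#); E5 is not a chord tone.
It is approached by leap down from B5 and left by step up to F#5.
Leap in, step out — an appoggiatura.

B4 (beat 2) — appoggiatura; E5 (beat 5) — appoggiatura.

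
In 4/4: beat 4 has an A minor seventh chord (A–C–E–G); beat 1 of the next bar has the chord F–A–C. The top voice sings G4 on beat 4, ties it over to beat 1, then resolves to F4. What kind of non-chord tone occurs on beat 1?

Suspension.

The harmony at that moment is F major triad (F, A, C); G4 is not a chord tone.
It is held over (the same pitch as the preceding G4) and left by step down to F4.
Held over from the previous chord and resolving down by step — a suspension.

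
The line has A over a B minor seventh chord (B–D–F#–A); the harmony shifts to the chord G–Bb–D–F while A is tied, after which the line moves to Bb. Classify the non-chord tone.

A is a retardation.

The harmony at that moment is G minor seventh chord (G, Bb, D, F); A is not a chord tone.
It is held over (the same pitch as the preceding A) and left by step up to Bb.
Held over from the previous chord and resolving up by step — a retardation.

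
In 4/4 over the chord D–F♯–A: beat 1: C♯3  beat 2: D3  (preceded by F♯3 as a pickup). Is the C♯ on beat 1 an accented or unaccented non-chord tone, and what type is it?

Accented appoggiatura.

The harmony at that moment is D major triad (D, F♯, A); C♯3 is not a chord tone.
It is approached by leap down from F♯3 and left by step up to D3.
Leap in, step out — an appoggiatura.
It falls on the downbeat, so it is accented.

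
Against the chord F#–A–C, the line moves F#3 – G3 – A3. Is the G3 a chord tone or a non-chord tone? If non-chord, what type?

Non-chord tone — a passing tone.

The harmony at that moment is F# diminished triad (F#, A, C); G3 is not a chord tone.
It is approached by step up from F#3 and left by step up to A3.
Step in, step out in the same direction — a passing tone.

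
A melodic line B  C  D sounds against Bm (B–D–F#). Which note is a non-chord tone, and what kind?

C is a passing tone.

The harmony at that moment is B minor triad (B, D, F#); C is not a chord tone.
It is approached by step up from B and left by step up to D.
Step in, step out in the same direction — a passing tone.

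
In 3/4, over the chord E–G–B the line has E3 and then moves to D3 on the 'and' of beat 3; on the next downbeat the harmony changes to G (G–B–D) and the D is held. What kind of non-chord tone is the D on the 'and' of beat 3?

The harmony at that moment is E minor triad (E, G, B); D3 is not a chord tone.
It is approached by step down from E3 and then sustained as the same pitch into the next harmony.
Arriving early and becoming a chord tone when the harmony changes — an anticipation.

Anticipation.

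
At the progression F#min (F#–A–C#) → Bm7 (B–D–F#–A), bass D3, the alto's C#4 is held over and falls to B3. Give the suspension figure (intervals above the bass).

7–6 suspension.

At the second chord the bass is D3. The suspended C#4 lies a seventh above the bass; after resolving down by step to B3, the interval above the bass becomes a sixth.
Suspension figures are named by those two intervals: 7–6.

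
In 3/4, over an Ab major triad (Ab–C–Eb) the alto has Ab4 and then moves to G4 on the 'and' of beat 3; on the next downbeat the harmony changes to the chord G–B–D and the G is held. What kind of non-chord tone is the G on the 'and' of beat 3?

The harmony at that moment is Ab major triad (Ab, C, Eb); G4 is not a chord tone.
It is approached by step down from Ab4 and then sustained as the same pitch into the next harmony.
Arriving early and becoming a chord tone when the harmony changes — an anticipation.

Anticipation.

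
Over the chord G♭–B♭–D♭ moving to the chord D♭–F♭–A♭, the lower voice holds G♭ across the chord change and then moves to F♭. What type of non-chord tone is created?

G♭ is a suspension.

The harmony at that moment is D♭ minor triad (D♭, F♭, A♭); G♭ is not a chord tone.
It is held over (the same pitch as the preceding G♭) and left by step down to F♭.
Held over from the previous chord and resolving down by step — a suspension.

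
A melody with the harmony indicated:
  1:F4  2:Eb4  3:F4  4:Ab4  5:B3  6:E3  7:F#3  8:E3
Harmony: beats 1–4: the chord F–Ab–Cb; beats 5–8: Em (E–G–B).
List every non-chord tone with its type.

Eb4 (beat 2) — neighbor tone; F#3 (beat 7) — neighbor tone.

The harmony at that moment is F diminished triad (F, Ab, Cb); Eb4 is not a chord tone.
It is approached by step down from F4 and left by step up to F4.
Step away and step back to the same note — a neighbor tone (lower neighbor).
The harmony at that moment is E minor triad (E, G, B); F#3 is not a chord tone.
It is approached by step up from E3 and left by step down to E3.
Step away and step back to the same note — a neighbor tone (upper neighbor).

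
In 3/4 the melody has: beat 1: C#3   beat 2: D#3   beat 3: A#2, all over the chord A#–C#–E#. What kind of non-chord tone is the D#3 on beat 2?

The harmony at that moment is A# minor triad (A#, C#, E#); D#3 is not a chord tone.
It is approached by step up from C#3 and left by leap down to A#2.
Step in, leap out, on a weak beat — an escape tone.

Escape tone.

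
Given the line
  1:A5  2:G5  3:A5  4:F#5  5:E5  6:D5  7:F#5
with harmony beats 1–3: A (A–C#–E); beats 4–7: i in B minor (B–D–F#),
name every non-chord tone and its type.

G5 (beat 2) — neighbor tone; E5 (beat 5) — passing tone.

The harmony at that moment is A major triad (A, C#, E); G5 is not a chord tone.
It is approached by step down from A5 and left by step up to A5.
Step away and step back to the same note — a neighbor tone (lower neighbor).
The harmony at that moment is B minor triad (B, D, F#); E5 is not a chord tone.
It is approached by step down from F#5 and left by step down to D5.
Step in, step out in the same direction — a passing tone.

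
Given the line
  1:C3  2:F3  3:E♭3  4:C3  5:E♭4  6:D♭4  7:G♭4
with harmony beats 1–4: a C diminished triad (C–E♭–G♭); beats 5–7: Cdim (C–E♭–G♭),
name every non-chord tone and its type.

F3 (beat 2) — appoggiatura; D♭4 (beat 6) — escape tone.

The harmony at that moment is C diminished triad (C, E♭, G♭); F3 is not a chord tone.
It is approached by leap up from C3 and left by step down to E♭3.
Leap in, step out — an appoggiatura.
The harmony at that moment is C diminished triad (C, E♭, G♭); D♭4 is not a chord tone.
It is approached by step down from E♭4 and left by leap up to G♭4.
Step in, leap out — an escape tone.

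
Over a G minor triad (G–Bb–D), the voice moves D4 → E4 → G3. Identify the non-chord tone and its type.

E4 is an escape tone.

The harmony at that moment is G minor triad (G, Bb, D); E4 is not a chord tone.
It is approached by step up from D4 and left by leap down to G3.
Step in, leap out — an escape tone.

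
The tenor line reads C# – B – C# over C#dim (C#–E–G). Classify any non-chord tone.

B is a neighbor tone.

The harmony at that moment is C# diminished triad (C#, E, G); B is not a chord tone.
It is approached by step down from C# and left by step up to C#.
Step away and step back to the same note — a neighbor tone (lower neighbor).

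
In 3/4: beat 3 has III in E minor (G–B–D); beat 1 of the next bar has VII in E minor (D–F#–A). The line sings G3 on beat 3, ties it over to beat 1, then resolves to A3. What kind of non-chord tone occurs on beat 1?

Retardation.

The harmony at that moment is D major triad (D, F#, A); G3 is not a chord tone.
It is held over (the same pitch as the preceding G3) and left by step up to A3.
Held over from the previous chord and resolving up by step — a retardation.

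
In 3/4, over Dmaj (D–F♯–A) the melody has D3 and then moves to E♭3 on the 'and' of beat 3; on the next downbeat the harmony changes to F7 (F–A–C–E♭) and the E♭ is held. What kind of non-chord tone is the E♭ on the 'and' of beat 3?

Anticipation.

The harmony at that moment is D major triad (D, F♯, A); E♭3 is not a chord tone.
It is approached by step up from D3 and then sustained as the same pitch into the next harmony.
Arriving early and becoming a chord tone when the harmony changes — an anticipation.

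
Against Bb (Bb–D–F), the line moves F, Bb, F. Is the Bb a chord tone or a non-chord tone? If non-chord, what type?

Chord tone (the root of Bb major triad).

Bb major triad contains Bb, D, F; Bb is the root, so it is a chord tone.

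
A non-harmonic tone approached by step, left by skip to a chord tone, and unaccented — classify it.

Escape tone.

Approach: by step. Departure: by leap. Metric position: weak.
Step in, leap out, from a weak position — an escape tone (échappée). (It is the mirror image of the appoggiatura, which leaps in and steps out on a strong beat.)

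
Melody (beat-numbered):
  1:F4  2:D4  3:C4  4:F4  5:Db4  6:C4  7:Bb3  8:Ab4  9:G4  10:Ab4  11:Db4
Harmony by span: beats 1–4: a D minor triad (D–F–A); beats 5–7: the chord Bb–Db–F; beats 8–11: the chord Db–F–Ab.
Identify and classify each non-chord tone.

C4 (beat 3) — escape tone; C4 (beat 6) — passing tone; G4 (beat 9) — neighbor tone.

The harmony at that moment is D minor triad (D, F, A); C4 is not a chord tone.
It is approached by step down from D4 and left by leap up to F4.
Step in, leap out — an escape tone.
The harmony at that moment is Bb minor triad (Bb, Db, F); C4 is not a chord tone.
It is approached by step down from Db4 and left by step down to Bb3.
Step in, step out in the same direction — a passing tone.
The harmony at that moment is Db major triad (Db, F, Ab); G4 is not a chord tone.
It is approached by step down from Ab4 and left by step up to Ab4.
Step away and step back to the same note — a neighbor tone (lower neighbor).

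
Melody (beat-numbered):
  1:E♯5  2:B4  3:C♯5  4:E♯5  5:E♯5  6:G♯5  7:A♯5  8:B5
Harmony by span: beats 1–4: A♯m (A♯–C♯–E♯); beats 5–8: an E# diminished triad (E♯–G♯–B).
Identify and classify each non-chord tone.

The harmony at that moment is A♯ minor triad (A♯, C♯, E♯); B4 is not a chord tone.
It is approached by leap down from E♯5 and left by step up to C♯5.
Leap in, step out — an appoggiatura.
The harmony at that moment is E♯ diminished triad (E♯, G♯, B); A♯5 is not a chord tone.
It is approached by step up from G♯5 and left by step up to B5.
Step in, step out in the same direction — a passing tone.

B4 (beat 2) — appoggiatura; A♯5 (beat 7) — passing tone.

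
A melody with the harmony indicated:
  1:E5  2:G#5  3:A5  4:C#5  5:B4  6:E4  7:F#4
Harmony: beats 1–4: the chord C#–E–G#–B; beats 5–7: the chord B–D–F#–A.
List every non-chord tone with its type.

The harmony at that moment is C# minor seventh chord (C#, E, G#, B); A5 is not a chord tone.
It is approached by step up from G#5 and left by leap down to C#5.
Step in, leap out — an escape tone.
The harmony at that moment is B minor seventh chord (B, D, F#, A); E4 is not a chord tone.
It is approached by leap down from B4 and left by step up to F#4.
Leap in, step out — an appoggiatura.

A5 (beat 3) — escape tone; E4 (beat 6) — appoggiatura.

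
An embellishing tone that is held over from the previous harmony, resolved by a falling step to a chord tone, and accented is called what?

Suspension.

Approach: by preparation — the pitch is first a chord tone, then held (tied or repeated) while the harmony changes under it. Departure: down by step. Metric position: strong.
A prepared dissonance that resolves downward by step — a suspension. (The same figure resolving upward would be a retardation.)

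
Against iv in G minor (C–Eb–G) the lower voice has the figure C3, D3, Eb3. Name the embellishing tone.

D3 is a passing tone.

The harmony at that moment is C minor triad (C, Eb, G); D3 is not a chord tone.
It is approached by step up from C3 and left by step up to Eb3.
Step in, step out in the same direction — a passing tone.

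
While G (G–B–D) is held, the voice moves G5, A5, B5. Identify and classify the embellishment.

A5 is a passing tone.

The harmony at that moment is G major triad (G, B, D); A5 is not a chord tone.
It is approached by step up from G5 and left by step up to B5.
Step in, step out in the same direction — a passing tone.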